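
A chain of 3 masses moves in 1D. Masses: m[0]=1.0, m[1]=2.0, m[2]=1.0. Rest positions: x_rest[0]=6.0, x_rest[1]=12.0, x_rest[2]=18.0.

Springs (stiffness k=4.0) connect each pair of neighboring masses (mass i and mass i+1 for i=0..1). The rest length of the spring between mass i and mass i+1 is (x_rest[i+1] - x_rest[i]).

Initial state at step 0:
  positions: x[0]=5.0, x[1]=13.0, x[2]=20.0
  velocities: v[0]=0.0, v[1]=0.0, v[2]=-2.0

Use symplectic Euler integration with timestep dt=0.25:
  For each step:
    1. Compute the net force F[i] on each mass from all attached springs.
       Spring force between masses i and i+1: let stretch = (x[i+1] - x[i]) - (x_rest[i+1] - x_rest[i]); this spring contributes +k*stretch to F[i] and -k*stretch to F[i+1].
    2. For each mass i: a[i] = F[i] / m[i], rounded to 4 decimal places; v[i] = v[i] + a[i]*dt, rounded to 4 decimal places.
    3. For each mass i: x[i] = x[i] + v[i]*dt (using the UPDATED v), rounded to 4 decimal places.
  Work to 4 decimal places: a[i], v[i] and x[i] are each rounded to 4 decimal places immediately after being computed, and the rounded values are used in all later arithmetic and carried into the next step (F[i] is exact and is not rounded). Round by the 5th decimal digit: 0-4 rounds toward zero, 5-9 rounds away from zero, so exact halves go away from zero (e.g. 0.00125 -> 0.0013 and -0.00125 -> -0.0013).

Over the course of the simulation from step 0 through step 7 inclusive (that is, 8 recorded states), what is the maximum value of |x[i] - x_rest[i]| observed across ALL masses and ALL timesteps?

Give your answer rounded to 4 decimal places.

Step 0: x=[5.0000 13.0000 20.0000] v=[0.0000 0.0000 -2.0000]
Step 1: x=[5.5000 12.8750 19.2500] v=[2.0000 -0.5000 -3.0000]
Step 2: x=[6.3438 12.6250 18.4063] v=[3.3750 -1.0000 -3.3750]
Step 3: x=[7.2579 12.3125 17.6172] v=[3.6562 -1.2500 -3.1563]
Step 4: x=[7.9356 12.0313 17.0020] v=[2.7108 -1.1250 -2.4610]
Step 5: x=[8.1372 11.8594 16.6441] v=[0.8065 -0.6875 -1.4317]
Step 6: x=[7.7694 11.8203 16.5900] v=[-1.4713 -0.1563 -0.2164]
Step 7: x=[6.9143 11.8711 16.8435] v=[-3.4204 0.2031 1.0139]
Max displacement = 2.1372

Answer: 2.1372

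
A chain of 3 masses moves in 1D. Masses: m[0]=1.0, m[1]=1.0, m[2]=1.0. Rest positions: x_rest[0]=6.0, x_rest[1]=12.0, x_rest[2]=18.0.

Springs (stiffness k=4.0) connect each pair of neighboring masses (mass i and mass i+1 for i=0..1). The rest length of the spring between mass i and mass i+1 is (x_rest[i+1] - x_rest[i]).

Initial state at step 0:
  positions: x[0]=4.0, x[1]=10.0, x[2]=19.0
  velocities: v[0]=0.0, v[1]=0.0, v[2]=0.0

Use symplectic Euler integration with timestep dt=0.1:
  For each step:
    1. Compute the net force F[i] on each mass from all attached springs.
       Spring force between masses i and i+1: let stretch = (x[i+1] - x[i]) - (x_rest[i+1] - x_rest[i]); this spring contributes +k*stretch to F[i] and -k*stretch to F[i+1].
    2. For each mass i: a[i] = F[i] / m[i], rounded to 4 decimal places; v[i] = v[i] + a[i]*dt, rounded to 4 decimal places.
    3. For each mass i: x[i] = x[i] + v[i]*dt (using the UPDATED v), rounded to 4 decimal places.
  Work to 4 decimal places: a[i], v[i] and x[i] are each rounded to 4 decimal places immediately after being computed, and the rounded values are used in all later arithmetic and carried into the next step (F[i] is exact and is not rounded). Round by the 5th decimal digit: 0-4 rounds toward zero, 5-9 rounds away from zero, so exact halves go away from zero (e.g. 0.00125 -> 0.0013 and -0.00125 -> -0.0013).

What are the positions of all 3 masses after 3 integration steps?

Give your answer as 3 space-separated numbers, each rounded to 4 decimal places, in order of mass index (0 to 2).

Step 0: x=[4.0000 10.0000 19.0000] v=[0.0000 0.0000 0.0000]
Step 1: x=[4.0000 10.1200 18.8800] v=[0.0000 1.2000 -1.2000]
Step 2: x=[4.0048 10.3456 18.6496] v=[0.0480 2.2560 -2.3040]
Step 3: x=[4.0232 10.6497 18.3270] v=[0.1843 3.0413 -3.2256]

Answer: 4.0232 10.6497 18.3270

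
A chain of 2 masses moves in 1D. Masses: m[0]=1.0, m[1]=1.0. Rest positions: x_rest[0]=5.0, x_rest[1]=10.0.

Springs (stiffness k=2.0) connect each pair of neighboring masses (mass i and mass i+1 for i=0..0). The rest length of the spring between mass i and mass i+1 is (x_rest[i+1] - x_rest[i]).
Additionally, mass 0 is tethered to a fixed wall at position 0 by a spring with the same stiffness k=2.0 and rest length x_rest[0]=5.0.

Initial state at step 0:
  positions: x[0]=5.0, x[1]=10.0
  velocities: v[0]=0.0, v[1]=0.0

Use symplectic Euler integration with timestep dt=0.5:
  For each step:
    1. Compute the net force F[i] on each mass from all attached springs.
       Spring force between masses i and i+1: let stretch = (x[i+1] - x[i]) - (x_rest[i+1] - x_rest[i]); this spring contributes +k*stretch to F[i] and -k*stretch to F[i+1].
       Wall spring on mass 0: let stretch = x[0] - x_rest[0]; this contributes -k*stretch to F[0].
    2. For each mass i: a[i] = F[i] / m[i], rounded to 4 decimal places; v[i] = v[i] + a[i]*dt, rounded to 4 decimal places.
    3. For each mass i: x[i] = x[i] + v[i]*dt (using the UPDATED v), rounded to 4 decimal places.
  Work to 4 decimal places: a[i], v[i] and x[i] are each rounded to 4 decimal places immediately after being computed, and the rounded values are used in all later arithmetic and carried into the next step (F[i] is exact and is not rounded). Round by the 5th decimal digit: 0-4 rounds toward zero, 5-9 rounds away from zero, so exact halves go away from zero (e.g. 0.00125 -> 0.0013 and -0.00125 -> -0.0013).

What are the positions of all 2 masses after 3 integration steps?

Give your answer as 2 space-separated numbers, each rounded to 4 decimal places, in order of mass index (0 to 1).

Step 0: x=[5.0000 10.0000] v=[0.0000 0.0000]
Step 1: x=[5.0000 10.0000] v=[0.0000 0.0000]
Step 2: x=[5.0000 10.0000] v=[0.0000 0.0000]
Step 3: x=[5.0000 10.0000] v=[0.0000 0.0000]

Answer: 5.0000 10.0000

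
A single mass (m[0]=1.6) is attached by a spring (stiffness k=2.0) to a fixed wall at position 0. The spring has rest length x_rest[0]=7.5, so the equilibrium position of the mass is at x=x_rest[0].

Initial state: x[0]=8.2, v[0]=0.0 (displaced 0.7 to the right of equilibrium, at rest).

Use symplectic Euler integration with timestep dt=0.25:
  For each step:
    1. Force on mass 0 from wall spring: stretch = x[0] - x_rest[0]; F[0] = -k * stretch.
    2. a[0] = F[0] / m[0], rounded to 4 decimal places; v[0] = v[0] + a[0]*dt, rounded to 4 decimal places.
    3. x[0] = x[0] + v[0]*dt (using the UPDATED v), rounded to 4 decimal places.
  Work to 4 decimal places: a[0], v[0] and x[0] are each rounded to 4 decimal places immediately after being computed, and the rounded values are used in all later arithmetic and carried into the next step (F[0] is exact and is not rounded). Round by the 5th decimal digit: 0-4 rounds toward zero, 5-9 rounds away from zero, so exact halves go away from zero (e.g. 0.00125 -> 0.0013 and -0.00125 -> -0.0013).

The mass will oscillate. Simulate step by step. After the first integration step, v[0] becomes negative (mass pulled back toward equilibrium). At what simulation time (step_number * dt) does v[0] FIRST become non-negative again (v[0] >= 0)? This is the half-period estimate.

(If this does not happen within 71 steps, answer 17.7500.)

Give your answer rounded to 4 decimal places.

Answer: 3.0000

Derivation:
Step 0: x=[8.2000] v=[0.0000]
Step 1: x=[8.1453] v=[-0.2188]
Step 2: x=[8.0402] v=[-0.4205]
Step 3: x=[7.8929] v=[-0.5893]
Step 4: x=[7.7149] v=[-0.7121]
Step 5: x=[7.5201] v=[-0.7793]
Step 6: x=[7.3237] v=[-0.7856]
Step 7: x=[7.1411] v=[-0.7305]
Step 8: x=[6.9865] v=[-0.6184]
Step 9: x=[6.8720] v=[-0.4579]
Step 10: x=[6.8066] v=[-0.2617]
Step 11: x=[6.7954] v=[-0.0450]
Step 12: x=[6.8392] v=[0.1752]
First v>=0 after going negative at step 12, time=3.0000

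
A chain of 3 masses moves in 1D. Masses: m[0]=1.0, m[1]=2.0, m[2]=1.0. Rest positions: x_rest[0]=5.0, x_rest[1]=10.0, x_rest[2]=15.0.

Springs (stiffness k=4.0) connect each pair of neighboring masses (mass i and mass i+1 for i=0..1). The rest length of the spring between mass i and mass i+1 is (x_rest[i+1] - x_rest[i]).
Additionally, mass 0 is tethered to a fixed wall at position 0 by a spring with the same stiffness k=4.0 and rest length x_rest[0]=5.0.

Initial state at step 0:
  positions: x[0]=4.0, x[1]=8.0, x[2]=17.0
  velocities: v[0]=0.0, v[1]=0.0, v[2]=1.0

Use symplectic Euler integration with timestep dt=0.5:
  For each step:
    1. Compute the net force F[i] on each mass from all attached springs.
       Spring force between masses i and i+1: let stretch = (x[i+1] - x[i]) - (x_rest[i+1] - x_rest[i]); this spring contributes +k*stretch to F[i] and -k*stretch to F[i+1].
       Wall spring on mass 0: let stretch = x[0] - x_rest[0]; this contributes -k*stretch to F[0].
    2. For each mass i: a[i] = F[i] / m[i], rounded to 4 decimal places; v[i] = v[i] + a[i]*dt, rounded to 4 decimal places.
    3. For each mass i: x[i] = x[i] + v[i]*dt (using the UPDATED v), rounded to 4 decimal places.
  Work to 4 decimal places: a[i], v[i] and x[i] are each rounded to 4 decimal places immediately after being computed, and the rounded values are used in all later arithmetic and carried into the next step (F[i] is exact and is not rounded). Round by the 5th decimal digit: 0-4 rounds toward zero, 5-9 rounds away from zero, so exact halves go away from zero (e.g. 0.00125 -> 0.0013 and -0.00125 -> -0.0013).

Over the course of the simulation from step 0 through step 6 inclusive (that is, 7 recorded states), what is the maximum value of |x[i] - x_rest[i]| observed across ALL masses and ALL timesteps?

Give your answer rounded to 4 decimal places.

Step 0: x=[4.0000 8.0000 17.0000] v=[0.0000 0.0000 1.0000]
Step 1: x=[4.0000 10.5000 13.5000] v=[0.0000 5.0000 -7.0000]
Step 2: x=[6.5000 11.2500 12.0000] v=[5.0000 1.5000 -3.0000]
Step 3: x=[7.2500 10.0000 14.7500] v=[1.5000 -2.5000 5.5000]
Step 4: x=[3.5000 9.7500 17.7500] v=[-7.5000 -0.5000 6.0000]
Step 5: x=[2.5000 10.3750 17.7500] v=[-2.0000 1.2500 0.0000]
Step 6: x=[6.8750 10.7500 15.3750] v=[8.7500 0.7500 -4.7500]
Max displacement = 3.0000

Answer: 3.0000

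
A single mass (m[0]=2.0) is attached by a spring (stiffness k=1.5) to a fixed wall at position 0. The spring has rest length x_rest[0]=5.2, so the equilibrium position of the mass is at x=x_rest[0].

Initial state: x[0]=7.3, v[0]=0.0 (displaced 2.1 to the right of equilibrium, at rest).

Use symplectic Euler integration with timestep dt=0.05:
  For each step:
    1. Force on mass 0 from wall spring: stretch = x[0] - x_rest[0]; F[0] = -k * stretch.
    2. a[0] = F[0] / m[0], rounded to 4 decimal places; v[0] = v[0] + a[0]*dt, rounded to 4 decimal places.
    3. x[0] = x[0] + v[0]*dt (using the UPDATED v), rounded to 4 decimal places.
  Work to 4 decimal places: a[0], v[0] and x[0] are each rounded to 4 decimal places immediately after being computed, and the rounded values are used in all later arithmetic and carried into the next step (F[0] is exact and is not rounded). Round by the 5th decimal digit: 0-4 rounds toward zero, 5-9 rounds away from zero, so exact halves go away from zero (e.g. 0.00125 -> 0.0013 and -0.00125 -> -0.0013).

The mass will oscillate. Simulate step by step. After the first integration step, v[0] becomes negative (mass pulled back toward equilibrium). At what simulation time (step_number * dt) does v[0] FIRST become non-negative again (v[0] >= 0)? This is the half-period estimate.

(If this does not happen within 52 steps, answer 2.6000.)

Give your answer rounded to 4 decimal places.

Answer: 2.6000

Derivation:
Step 0: x=[7.3000] v=[0.0000]
Step 1: x=[7.2961] v=[-0.0788]
Step 2: x=[7.2882] v=[-0.1574]
Step 3: x=[7.2764] v=[-0.2357]
Step 4: x=[7.2607] v=[-0.3136]
Step 5: x=[7.2412] v=[-0.3909]
Step 6: x=[7.2178] v=[-0.4674]
Step 7: x=[7.1906] v=[-0.5431]
Step 8: x=[7.1597] v=[-0.6178]
Step 9: x=[7.1251] v=[-0.6913]
Step 10: x=[7.0869] v=[-0.7635]
Step 11: x=[7.0452] v=[-0.8343]
Step 12: x=[7.0000] v=[-0.9035]
Step 13: x=[6.9515] v=[-0.9710]
Step 14: x=[6.8997] v=[-1.0367]
Step 15: x=[6.8447] v=[-1.1004]
Step 16: x=[6.7866] v=[-1.1621]
Step 17: x=[6.7255] v=[-1.2216]
Step 18: x=[6.6616] v=[-1.2788]
Step 19: x=[6.5949] v=[-1.3336]
Step 20: x=[6.5256] v=[-1.3859]
Step 21: x=[6.4538] v=[-1.4356]
Step 22: x=[6.3797] v=[-1.4826]
Step 23: x=[6.3034] v=[-1.5268]
Step 24: x=[6.2250] v=[-1.5682]
Step 25: x=[6.1447] v=[-1.6066]
Step 26: x=[6.0626] v=[-1.6420]
Step 27: x=[5.9789] v=[-1.6744]
Step 28: x=[5.8937] v=[-1.7036]
Step 29: x=[5.8072] v=[-1.7296]
Step 30: x=[5.7196] v=[-1.7524]
Step 31: x=[5.6310] v=[-1.7719]
Step 32: x=[5.5416] v=[-1.7881]
Step 33: x=[5.4516] v=[-1.8009]
Step 34: x=[5.3611] v=[-1.8103]
Step 35: x=[5.2703] v=[-1.8163]
Step 36: x=[5.1794] v=[-1.8189]
Step 37: x=[5.0885] v=[-1.8181]
Step 38: x=[4.9978] v=[-1.8139]
Step 39: x=[4.9075] v=[-1.8063]
Step 40: x=[4.8177] v=[-1.7953]
Step 41: x=[4.7287] v=[-1.7810]
Step 42: x=[4.6405] v=[-1.7633]
Step 43: x=[4.5534] v=[-1.7423]
Step 44: x=[4.4675] v=[-1.7181]
Step 45: x=[4.3830] v=[-1.6906]
Step 46: x=[4.3000] v=[-1.6600]
Step 47: x=[4.2187] v=[-1.6263]
Step 48: x=[4.1392] v=[-1.5895]
Step 49: x=[4.0617] v=[-1.5497]
Step 50: x=[3.9864] v=[-1.5070]
Step 51: x=[3.9133] v=[-1.4615]
Step 52: x=[3.8426] v=[-1.4133]
v[0] did not become non-negative within 52 steps; using fallback time=2.6000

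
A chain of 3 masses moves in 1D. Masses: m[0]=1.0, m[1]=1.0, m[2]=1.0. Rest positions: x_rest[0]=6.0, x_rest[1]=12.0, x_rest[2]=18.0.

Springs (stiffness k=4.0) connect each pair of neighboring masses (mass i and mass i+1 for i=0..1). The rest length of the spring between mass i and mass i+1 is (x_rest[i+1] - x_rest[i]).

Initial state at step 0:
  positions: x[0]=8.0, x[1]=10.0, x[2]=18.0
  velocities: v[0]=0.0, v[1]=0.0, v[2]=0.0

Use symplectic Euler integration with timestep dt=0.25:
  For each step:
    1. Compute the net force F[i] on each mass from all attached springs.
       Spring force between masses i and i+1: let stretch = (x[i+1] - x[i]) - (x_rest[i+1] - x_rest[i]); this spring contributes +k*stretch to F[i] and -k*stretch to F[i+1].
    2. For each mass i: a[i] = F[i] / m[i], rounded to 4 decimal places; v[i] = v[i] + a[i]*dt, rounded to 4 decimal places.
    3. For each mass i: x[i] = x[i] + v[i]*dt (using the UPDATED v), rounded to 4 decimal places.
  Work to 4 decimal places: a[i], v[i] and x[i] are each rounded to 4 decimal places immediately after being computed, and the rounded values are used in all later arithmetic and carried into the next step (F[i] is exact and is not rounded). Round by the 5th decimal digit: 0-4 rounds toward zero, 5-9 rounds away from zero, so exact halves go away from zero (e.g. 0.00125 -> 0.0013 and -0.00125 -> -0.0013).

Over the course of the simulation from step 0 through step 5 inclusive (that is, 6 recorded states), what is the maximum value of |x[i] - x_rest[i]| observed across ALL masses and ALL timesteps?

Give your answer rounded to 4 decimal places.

Step 0: x=[8.0000 10.0000 18.0000] v=[0.0000 0.0000 0.0000]
Step 1: x=[7.0000 11.5000 17.5000] v=[-4.0000 6.0000 -2.0000]
Step 2: x=[5.6250 13.3750 17.0000] v=[-5.5000 7.5000 -2.0000]
Step 3: x=[4.6875 14.2188 17.0938] v=[-3.7500 3.3750 0.3750]
Step 4: x=[4.6328 13.3985 17.9688] v=[-0.2187 -3.2813 3.5000]
Step 5: x=[5.2696 11.5293 19.2012] v=[2.5470 -7.4767 4.9297]
Max displacement = 2.2188

Answer: 2.2188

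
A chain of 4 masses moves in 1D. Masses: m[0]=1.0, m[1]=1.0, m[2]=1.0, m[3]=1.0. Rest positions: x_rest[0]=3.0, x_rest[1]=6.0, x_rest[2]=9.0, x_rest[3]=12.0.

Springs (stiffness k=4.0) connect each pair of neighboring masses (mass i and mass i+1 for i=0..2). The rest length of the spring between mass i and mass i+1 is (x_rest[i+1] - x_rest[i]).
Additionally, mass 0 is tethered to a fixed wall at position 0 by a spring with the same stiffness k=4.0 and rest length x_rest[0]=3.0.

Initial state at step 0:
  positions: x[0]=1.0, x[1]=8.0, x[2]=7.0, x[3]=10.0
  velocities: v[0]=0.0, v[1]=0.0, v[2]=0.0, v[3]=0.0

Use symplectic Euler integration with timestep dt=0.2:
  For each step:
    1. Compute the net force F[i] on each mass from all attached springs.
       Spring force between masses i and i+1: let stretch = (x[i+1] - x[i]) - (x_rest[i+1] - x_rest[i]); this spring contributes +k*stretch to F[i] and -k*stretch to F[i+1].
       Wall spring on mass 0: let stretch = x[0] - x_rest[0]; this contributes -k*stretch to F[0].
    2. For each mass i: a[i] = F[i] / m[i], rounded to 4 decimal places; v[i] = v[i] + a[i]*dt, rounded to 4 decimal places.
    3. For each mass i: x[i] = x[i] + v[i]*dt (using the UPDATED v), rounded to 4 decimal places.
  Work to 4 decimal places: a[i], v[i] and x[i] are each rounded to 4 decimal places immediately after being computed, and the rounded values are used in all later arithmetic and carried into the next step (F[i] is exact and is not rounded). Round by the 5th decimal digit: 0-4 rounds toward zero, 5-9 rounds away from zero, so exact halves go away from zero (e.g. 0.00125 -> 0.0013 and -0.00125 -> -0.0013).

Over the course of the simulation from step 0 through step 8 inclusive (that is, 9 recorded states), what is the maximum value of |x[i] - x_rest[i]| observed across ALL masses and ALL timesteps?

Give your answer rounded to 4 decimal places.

Answer: 3.1399

Derivation:
Step 0: x=[1.0000 8.0000 7.0000 10.0000] v=[0.0000 0.0000 0.0000 0.0000]
Step 1: x=[1.9600 6.7200 7.6400 10.0000] v=[4.8000 -6.4000 3.2000 0.0000]
Step 2: x=[3.3680 4.8256 8.5104 10.1024] v=[7.0400 -9.4720 4.3520 0.5120]
Step 3: x=[4.4703 3.2876 9.0460 10.4301] v=[5.5117 -7.6902 2.6778 1.6384]
Step 4: x=[4.6682 2.8601 8.8817 11.0163] v=[0.9893 -2.1373 -0.8216 2.9311]
Step 5: x=[3.8299 3.6854 8.0955 11.7410] v=[-4.1917 4.1265 -3.9312 3.6234]
Step 6: x=[2.3557 5.2394 7.1869 12.3624] v=[-7.3712 7.7702 -4.5429 3.1070]
Step 7: x=[0.9659 6.6436 6.7948 12.6357] v=[-6.9488 7.0212 -1.9605 1.3666]
Step 8: x=[0.3300 7.1636 7.3131 12.4545] v=[-3.1794 2.6000 2.5913 -0.9061]
Max displacement = 3.1399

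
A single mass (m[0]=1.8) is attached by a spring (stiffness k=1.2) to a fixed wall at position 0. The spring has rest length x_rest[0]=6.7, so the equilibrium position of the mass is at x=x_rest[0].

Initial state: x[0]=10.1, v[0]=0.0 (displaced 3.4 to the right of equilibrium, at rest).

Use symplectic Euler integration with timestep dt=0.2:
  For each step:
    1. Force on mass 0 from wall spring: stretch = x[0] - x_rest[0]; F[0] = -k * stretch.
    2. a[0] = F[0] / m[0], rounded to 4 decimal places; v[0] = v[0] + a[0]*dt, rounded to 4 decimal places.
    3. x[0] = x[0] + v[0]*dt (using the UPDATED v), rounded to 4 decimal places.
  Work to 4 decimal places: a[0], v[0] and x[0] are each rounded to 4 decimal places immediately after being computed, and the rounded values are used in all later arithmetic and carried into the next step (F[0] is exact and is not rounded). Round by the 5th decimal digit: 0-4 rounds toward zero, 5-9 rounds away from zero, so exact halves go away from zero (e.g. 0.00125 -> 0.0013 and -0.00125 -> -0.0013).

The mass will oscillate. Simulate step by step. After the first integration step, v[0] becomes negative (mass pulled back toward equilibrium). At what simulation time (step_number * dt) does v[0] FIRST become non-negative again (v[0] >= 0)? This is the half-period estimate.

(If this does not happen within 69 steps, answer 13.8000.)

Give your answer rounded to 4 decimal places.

Step 0: x=[10.1000] v=[0.0000]
Step 1: x=[10.0093] v=[-0.4533]
Step 2: x=[9.8304] v=[-0.8945]
Step 3: x=[9.5680] v=[-1.3119]
Step 4: x=[9.2291] v=[-1.6943]
Step 5: x=[8.8228] v=[-2.0315]
Step 6: x=[8.3599] v=[-2.3145]
Step 7: x=[7.8527] v=[-2.5358]
Step 8: x=[7.3148] v=[-2.6895]
Step 9: x=[6.7605] v=[-2.7715]
Step 10: x=[6.2046] v=[-2.7796]
Step 11: x=[5.6619] v=[-2.7135]
Step 12: x=[5.1469] v=[-2.5751]
Step 13: x=[4.6733] v=[-2.3680]
Step 14: x=[4.2537] v=[-2.0978]
Step 15: x=[3.8994] v=[-1.7716]
Step 16: x=[3.6198] v=[-1.3982]
Step 17: x=[3.4223] v=[-0.9875]
Step 18: x=[3.3122] v=[-0.5505]
Step 19: x=[3.2924] v=[-0.0988]
Step 20: x=[3.3635] v=[0.3555]
First v>=0 after going negative at step 20, time=4.0000

Answer: 4.0000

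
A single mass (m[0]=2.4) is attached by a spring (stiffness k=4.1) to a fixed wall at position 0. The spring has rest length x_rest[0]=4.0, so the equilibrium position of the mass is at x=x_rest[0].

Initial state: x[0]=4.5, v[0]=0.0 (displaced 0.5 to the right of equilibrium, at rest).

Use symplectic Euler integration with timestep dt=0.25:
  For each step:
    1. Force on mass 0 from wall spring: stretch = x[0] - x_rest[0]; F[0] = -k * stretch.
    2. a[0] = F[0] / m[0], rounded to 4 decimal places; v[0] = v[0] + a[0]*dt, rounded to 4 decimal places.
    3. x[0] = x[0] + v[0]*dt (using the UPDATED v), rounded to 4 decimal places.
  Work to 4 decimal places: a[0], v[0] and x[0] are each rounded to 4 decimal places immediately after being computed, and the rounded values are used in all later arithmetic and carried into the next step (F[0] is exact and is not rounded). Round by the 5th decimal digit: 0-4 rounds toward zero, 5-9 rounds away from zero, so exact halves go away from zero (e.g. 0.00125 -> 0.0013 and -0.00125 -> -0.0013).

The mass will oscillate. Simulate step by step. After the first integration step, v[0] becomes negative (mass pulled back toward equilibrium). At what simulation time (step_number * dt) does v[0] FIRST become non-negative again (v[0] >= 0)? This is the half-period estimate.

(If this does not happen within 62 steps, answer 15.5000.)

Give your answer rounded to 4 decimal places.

Step 0: x=[4.5000] v=[0.0000]
Step 1: x=[4.4466] v=[-0.2136]
Step 2: x=[4.3455] v=[-0.4043]
Step 3: x=[4.2075] v=[-0.5519]
Step 4: x=[4.0474] v=[-0.6405]
Step 5: x=[3.8822] v=[-0.6608]
Step 6: x=[3.7296] v=[-0.6105]
Step 7: x=[3.6059] v=[-0.4950]
Step 8: x=[3.5242] v=[-0.3267]
Step 9: x=[3.4933] v=[-0.1235]
Step 10: x=[3.5165] v=[0.0929]
First v>=0 after going negative at step 10, time=2.5000

Answer: 2.5000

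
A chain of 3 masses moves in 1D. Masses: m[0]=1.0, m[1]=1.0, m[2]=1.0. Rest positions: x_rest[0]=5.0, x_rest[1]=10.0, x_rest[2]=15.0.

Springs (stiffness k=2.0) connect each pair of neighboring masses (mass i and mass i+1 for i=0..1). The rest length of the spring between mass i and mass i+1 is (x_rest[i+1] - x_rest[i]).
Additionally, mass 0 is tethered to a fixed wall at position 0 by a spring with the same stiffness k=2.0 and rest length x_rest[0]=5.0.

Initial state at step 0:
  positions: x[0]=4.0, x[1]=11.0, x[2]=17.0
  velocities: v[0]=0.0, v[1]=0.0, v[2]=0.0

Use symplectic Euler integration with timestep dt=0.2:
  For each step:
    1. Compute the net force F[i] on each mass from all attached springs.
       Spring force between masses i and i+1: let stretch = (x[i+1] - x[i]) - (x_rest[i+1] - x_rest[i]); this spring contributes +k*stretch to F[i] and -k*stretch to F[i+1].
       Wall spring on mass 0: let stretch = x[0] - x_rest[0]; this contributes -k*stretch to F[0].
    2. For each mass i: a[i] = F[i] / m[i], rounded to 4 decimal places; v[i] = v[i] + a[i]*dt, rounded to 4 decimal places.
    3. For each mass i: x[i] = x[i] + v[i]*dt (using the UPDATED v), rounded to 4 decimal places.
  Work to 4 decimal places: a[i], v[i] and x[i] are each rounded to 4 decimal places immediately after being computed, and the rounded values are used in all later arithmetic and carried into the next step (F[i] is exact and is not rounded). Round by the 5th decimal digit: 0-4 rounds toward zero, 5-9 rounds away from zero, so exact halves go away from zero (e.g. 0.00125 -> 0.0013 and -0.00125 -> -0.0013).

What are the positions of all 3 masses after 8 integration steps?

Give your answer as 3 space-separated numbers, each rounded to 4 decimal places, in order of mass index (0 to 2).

Step 0: x=[4.0000 11.0000 17.0000] v=[0.0000 0.0000 0.0000]
Step 1: x=[4.2400 10.9200 16.9200] v=[1.2000 -0.4000 -0.4000]
Step 2: x=[4.6752 10.7856 16.7600] v=[2.1760 -0.6720 -0.8000]
Step 3: x=[5.2252 10.6403 16.5220] v=[2.7501 -0.7264 -1.1898]
Step 4: x=[5.7904 10.5323 16.2135] v=[2.8261 -0.5398 -1.5425]
Step 5: x=[6.2717 10.4995 15.8505] v=[2.4067 -0.1641 -1.8150]
Step 6: x=[6.5895 10.5565 15.4594] v=[1.5891 0.2852 -1.9554]
Step 7: x=[6.6975 10.6884 15.0761] v=[0.5401 0.6596 -1.9166]
Step 8: x=[6.5890 10.8521 14.7418] v=[-0.5425 0.8183 -1.6717]

Answer: 6.5890 10.8521 14.7418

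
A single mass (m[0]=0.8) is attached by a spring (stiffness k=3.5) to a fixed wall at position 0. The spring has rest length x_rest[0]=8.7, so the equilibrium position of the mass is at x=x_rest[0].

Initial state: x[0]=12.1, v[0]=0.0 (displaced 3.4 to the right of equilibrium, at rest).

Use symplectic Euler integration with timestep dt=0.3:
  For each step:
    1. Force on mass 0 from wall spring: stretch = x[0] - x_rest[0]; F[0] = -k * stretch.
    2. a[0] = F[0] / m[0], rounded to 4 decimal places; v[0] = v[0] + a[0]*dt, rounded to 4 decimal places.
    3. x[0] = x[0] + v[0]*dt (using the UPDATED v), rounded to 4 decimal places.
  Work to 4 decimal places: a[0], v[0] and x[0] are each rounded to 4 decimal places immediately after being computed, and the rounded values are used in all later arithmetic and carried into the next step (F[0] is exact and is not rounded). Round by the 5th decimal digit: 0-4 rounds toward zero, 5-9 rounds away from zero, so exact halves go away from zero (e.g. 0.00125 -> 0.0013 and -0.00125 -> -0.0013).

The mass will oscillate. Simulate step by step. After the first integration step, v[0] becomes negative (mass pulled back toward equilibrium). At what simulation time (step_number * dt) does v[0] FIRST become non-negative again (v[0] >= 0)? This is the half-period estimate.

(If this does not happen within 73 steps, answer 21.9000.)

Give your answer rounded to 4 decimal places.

Step 0: x=[12.1000] v=[0.0000]
Step 1: x=[10.7613] v=[-4.4625]
Step 2: x=[8.6109] v=[-7.1680]
Step 3: x=[6.4956] v=[-7.0511]
Step 4: x=[5.2483] v=[-4.1578]
Step 5: x=[5.3601] v=[0.3726]
First v>=0 after going negative at step 5, time=1.5000

Answer: 1.5000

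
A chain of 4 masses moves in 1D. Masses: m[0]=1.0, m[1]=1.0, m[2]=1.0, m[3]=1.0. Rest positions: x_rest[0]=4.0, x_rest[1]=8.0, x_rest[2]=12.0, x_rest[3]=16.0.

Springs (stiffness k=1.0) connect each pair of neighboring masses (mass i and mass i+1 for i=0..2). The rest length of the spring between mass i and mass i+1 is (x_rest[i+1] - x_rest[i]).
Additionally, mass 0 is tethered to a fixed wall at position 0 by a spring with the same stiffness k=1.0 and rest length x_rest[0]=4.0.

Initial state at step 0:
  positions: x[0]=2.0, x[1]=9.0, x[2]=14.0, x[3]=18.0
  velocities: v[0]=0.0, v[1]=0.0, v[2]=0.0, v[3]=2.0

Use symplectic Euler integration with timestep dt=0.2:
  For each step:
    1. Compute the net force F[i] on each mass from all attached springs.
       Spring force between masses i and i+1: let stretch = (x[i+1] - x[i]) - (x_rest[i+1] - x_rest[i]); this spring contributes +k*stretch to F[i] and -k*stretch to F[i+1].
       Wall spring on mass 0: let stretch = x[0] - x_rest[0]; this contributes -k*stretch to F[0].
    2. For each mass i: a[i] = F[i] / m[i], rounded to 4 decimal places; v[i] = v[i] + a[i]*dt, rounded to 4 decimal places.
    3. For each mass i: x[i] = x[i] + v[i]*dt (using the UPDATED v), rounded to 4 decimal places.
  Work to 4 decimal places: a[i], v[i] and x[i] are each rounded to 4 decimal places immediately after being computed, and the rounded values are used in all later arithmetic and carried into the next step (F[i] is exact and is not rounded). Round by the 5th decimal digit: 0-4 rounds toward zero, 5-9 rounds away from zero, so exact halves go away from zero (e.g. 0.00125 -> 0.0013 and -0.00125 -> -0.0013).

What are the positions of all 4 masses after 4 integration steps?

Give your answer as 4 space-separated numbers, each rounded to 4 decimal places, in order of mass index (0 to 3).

Step 0: x=[2.0000 9.0000 14.0000 18.0000] v=[0.0000 0.0000 0.0000 2.0000]
Step 1: x=[2.2000 8.9200 13.9600 18.4000] v=[1.0000 -0.4000 -0.2000 2.0000]
Step 2: x=[2.5808 8.7728 13.8960 18.7824] v=[1.9040 -0.7360 -0.3200 1.9120]
Step 3: x=[3.1060 8.5828 13.8225 19.1293] v=[2.6262 -0.9498 -0.3674 1.7347]
Step 4: x=[3.7261 8.3834 13.7517 19.4240] v=[3.1004 -0.9972 -0.3540 1.4733]

Answer: 3.7261 8.3834 13.7517 19.4240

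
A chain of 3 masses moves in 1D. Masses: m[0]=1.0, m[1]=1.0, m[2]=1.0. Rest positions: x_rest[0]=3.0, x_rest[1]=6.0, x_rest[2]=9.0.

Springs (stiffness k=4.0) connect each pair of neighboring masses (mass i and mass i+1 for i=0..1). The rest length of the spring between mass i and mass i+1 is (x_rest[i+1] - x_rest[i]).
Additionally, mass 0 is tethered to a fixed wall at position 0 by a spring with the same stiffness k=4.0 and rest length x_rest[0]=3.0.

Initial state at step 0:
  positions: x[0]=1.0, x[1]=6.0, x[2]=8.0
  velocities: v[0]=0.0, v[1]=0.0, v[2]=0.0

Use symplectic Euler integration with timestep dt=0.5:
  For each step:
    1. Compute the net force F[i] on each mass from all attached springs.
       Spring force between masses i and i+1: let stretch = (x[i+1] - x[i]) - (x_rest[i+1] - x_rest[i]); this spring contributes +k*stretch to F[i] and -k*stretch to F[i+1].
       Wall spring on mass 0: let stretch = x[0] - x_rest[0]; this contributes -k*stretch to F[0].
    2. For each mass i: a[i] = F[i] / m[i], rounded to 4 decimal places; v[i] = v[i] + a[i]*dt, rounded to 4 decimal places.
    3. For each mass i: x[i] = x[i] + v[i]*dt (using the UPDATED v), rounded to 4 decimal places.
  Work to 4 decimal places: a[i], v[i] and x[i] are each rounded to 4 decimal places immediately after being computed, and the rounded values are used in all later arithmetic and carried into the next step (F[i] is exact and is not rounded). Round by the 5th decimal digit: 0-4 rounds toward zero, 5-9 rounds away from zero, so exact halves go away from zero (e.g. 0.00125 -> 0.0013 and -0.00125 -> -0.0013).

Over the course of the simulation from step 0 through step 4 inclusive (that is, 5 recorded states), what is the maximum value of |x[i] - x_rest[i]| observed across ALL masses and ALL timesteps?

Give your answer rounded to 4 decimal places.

Step 0: x=[1.0000 6.0000 8.0000] v=[0.0000 0.0000 0.0000]
Step 1: x=[5.0000 3.0000 9.0000] v=[8.0000 -6.0000 2.0000]
Step 2: x=[2.0000 8.0000 7.0000] v=[-6.0000 10.0000 -4.0000]
Step 3: x=[3.0000 6.0000 9.0000] v=[2.0000 -4.0000 4.0000]
Step 4: x=[4.0000 4.0000 11.0000] v=[2.0000 -4.0000 4.0000]
Max displacement = 3.0000

Answer: 3.0000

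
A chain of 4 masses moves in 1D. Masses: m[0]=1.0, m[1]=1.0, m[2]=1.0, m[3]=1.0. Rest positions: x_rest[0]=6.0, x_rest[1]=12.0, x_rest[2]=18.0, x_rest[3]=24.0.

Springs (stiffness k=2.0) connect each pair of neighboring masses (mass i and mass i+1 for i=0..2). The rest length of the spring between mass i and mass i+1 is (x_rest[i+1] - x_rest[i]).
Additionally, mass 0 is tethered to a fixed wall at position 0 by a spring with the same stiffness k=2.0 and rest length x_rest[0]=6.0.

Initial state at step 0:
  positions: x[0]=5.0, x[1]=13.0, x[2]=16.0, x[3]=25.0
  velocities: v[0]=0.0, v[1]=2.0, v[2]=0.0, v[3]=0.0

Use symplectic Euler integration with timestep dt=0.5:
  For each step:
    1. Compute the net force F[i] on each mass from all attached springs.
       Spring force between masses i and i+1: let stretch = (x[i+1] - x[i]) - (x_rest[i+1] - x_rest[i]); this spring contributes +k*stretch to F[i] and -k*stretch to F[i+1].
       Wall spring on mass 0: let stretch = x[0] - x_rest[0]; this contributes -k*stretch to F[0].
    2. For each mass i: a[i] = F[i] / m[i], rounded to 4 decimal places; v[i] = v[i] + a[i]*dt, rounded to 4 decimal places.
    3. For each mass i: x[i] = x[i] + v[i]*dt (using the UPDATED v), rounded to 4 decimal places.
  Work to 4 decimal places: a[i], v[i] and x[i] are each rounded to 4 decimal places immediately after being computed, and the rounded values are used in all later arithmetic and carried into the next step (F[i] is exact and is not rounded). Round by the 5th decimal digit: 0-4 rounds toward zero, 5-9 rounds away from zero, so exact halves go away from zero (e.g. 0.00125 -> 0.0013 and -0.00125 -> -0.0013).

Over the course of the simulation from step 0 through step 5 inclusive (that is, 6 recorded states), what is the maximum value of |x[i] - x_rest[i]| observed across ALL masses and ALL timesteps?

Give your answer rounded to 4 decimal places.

Answer: 2.8125

Derivation:
Step 0: x=[5.0000 13.0000 16.0000 25.0000] v=[0.0000 2.0000 0.0000 0.0000]
Step 1: x=[6.5000 11.5000 19.0000 23.5000] v=[3.0000 -3.0000 6.0000 -3.0000]
Step 2: x=[7.2500 11.2500 20.5000 22.7500] v=[1.5000 -0.5000 3.0000 -1.5000]
Step 3: x=[6.3750 13.6250 18.5000 23.8750] v=[-1.7500 4.7500 -4.0000 2.2500]
Step 4: x=[5.9375 14.8125 16.7500 25.3125] v=[-0.8750 2.3750 -3.5000 2.8750]
Step 5: x=[6.9688 12.5313 18.3125 25.4688] v=[2.0625 -4.5625 3.1250 0.3125]
Max displacement = 2.8125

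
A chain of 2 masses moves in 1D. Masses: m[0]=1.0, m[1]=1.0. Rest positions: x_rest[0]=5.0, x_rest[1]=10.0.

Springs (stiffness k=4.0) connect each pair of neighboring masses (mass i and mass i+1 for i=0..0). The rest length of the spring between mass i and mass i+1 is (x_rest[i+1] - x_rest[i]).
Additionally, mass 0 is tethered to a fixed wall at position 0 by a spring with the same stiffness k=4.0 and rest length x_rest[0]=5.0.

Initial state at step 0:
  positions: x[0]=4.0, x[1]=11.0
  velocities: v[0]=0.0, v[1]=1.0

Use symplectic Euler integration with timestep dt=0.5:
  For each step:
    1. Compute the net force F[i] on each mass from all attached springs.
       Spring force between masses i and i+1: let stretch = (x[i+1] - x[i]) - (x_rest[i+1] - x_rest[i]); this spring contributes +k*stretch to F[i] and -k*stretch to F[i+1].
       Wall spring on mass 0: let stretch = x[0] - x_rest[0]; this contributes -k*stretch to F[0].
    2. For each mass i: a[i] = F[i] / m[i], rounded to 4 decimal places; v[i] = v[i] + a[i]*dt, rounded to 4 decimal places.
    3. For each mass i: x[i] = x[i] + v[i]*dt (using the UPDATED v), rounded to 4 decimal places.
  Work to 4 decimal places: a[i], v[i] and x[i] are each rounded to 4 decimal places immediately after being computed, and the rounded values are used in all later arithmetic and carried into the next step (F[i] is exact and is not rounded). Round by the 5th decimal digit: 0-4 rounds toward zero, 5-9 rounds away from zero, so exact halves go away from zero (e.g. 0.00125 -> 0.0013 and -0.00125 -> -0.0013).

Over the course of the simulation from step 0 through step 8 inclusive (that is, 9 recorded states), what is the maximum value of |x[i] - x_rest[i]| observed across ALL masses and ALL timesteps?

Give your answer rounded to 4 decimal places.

Step 0: x=[4.0000 11.0000] v=[0.0000 1.0000]
Step 1: x=[7.0000 9.5000] v=[6.0000 -3.0000]
Step 2: x=[5.5000 10.5000] v=[-3.0000 2.0000]
Step 3: x=[3.5000 11.5000] v=[-4.0000 2.0000]
Step 4: x=[6.0000 9.5000] v=[5.0000 -4.0000]
Step 5: x=[6.0000 9.0000] v=[0.0000 -1.0000]
Step 6: x=[3.0000 10.5000] v=[-6.0000 3.0000]
Step 7: x=[4.5000 9.5000] v=[3.0000 -2.0000]
Step 8: x=[6.5000 8.5000] v=[4.0000 -2.0000]
Max displacement = 2.0000

Answer: 2.0000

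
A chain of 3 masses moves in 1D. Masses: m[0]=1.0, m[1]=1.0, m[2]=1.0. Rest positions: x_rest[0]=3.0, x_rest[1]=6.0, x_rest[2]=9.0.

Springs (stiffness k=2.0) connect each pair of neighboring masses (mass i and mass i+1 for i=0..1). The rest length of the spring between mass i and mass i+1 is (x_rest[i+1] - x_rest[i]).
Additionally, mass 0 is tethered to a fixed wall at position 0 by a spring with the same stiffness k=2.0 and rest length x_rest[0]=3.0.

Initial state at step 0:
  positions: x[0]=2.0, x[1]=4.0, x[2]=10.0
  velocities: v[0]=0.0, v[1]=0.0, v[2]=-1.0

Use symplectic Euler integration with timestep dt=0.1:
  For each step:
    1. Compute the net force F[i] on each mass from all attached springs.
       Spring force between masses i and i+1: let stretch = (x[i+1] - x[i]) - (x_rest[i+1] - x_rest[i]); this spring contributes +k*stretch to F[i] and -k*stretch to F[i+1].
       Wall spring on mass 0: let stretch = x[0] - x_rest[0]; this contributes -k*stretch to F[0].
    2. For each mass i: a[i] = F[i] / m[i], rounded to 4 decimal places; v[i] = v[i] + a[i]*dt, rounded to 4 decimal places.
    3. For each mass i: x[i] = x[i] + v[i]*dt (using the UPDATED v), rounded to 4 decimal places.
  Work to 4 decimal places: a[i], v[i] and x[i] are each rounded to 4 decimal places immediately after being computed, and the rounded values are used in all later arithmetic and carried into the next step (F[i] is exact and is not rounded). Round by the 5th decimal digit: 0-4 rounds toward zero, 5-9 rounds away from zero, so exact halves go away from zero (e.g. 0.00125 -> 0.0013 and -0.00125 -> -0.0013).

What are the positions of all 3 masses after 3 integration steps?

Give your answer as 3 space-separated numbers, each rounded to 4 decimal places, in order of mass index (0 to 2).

Step 0: x=[2.0000 4.0000 10.0000] v=[0.0000 0.0000 -1.0000]
Step 1: x=[2.0000 4.0800 9.8400] v=[0.0000 0.8000 -1.6000]
Step 2: x=[2.0016 4.2336 9.6248] v=[0.0160 1.5360 -2.1520]
Step 3: x=[2.0078 4.4504 9.3618] v=[0.0621 2.1678 -2.6302]

Answer: 2.0078 4.4504 9.3618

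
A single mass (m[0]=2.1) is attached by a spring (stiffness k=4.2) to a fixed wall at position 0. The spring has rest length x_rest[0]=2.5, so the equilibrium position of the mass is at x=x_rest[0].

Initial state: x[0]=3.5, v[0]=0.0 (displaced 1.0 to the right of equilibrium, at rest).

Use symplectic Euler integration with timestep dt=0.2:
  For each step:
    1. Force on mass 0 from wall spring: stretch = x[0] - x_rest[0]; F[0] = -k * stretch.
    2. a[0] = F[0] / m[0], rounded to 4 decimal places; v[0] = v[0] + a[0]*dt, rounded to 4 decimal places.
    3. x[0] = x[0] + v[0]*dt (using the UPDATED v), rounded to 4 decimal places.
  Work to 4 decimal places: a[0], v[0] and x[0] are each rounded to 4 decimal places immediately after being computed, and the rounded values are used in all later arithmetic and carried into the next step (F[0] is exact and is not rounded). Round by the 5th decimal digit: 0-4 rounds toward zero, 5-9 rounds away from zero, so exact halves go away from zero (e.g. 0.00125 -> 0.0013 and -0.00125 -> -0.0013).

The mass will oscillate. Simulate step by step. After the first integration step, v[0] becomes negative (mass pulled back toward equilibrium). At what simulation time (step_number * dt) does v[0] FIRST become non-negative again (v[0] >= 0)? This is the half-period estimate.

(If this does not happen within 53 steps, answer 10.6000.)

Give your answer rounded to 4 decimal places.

Answer: 2.4000

Derivation:
Step 0: x=[3.5000] v=[0.0000]
Step 1: x=[3.4200] v=[-0.4000]
Step 2: x=[3.2664] v=[-0.7680]
Step 3: x=[3.0515] v=[-1.0746]
Step 4: x=[2.7925] v=[-1.2952]
Step 5: x=[2.5101] v=[-1.4122]
Step 6: x=[2.2269] v=[-1.4162]
Step 7: x=[1.9655] v=[-1.3070]
Step 8: x=[1.7469] v=[-1.0932]
Step 9: x=[1.5885] v=[-0.7920]
Step 10: x=[1.5030] v=[-0.4274]
Step 11: x=[1.4973] v=[-0.0286]
Step 12: x=[1.5718] v=[0.3725]
First v>=0 after going negative at step 12, time=2.4000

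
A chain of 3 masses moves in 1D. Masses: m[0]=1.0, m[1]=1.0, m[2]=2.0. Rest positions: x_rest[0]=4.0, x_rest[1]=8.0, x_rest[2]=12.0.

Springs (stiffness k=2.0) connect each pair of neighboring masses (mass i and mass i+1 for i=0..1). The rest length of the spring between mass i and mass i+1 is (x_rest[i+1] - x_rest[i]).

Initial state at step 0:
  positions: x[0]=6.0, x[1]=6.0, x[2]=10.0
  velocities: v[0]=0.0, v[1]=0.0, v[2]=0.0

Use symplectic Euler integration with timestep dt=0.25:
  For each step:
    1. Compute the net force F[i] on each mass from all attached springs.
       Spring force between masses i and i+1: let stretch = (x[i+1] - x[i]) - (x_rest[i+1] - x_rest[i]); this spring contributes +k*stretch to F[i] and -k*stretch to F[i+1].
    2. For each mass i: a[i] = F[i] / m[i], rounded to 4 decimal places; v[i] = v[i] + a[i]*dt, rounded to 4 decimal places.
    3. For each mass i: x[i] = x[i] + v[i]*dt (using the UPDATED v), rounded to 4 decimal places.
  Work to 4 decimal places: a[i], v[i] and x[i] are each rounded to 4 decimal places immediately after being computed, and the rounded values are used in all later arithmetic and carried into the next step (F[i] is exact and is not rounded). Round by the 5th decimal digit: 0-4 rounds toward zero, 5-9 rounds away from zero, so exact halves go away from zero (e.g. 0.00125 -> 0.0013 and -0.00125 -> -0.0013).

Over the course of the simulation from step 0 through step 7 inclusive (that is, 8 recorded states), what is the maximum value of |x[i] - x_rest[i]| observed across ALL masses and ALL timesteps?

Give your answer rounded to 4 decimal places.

Answer: 2.5580

Derivation:
Step 0: x=[6.0000 6.0000 10.0000] v=[0.0000 0.0000 0.0000]
Step 1: x=[5.5000 6.5000 10.0000] v=[-2.0000 2.0000 0.0000]
Step 2: x=[4.6250 7.3125 10.0313] v=[-3.5000 3.2500 0.1250]
Step 3: x=[3.5859 8.1289 10.1426] v=[-4.1563 3.2657 0.4453]
Step 4: x=[2.6147 8.6292 10.3781] v=[-3.8848 2.0011 0.9419]
Step 5: x=[1.8953 8.5963 10.7543] v=[-2.8776 -0.1317 1.5047]
Step 6: x=[1.5135 7.9955 11.2456] v=[-1.5271 -2.4032 1.9652]
Step 7: x=[1.4420 6.9907 11.7838] v=[-0.2861 -4.0192 2.1527]
Max displacement = 2.5580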